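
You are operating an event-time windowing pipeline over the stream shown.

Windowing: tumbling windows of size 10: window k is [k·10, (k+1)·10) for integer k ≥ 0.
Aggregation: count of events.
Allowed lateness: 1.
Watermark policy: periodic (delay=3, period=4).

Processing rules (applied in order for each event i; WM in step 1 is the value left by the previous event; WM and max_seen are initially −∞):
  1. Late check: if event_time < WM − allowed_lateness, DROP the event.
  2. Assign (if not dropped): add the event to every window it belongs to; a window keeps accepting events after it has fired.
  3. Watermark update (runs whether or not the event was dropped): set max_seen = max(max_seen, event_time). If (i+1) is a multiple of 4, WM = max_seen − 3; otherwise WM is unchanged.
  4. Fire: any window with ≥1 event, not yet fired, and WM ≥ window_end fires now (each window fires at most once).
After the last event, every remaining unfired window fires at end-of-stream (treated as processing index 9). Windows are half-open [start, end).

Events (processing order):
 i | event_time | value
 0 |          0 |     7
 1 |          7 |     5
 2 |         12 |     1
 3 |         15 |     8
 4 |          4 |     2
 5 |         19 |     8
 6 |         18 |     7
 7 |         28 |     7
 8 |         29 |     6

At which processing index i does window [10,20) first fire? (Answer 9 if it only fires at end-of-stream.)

7

i=0 t=0 v=7: → [0,10); WM=−∞
i=1 t=7 v=5: → [0,10); WM=−∞
i=2 t=12 v=1: → [10,20); WM=−∞
i=3 t=15 v=8: → [10,20); WM=12; [0,10) fires=2
i=4 t=4 v=2: DROP (t<12-1); WM=12
i=5 t=19 v=8: → [10,20); WM=12
i=6 t=18 v=7: → [10,20); WM=12
i=7 t=28 v=7: → [20,30); WM=25; [10,20) fires=4
i=8 t=29 v=6: → [20,30); WM=25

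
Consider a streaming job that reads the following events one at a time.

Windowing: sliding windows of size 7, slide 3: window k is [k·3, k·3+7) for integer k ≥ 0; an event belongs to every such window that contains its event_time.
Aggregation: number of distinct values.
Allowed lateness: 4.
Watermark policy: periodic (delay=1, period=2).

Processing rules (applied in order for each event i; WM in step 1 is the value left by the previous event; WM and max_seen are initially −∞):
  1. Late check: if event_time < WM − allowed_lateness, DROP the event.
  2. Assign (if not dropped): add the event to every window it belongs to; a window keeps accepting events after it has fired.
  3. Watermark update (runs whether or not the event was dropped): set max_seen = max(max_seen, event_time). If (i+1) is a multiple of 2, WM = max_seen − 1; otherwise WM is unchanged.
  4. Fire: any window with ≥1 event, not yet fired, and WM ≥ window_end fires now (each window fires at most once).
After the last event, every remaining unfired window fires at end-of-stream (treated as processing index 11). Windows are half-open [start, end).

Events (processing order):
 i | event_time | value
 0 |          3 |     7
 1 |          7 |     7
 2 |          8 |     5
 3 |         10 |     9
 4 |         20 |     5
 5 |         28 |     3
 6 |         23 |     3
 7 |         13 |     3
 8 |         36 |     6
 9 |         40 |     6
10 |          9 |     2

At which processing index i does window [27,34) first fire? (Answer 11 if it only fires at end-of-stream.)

9

i=0 t=3 v=7: → [3,10),[0,7); WM=−∞
i=1 t=7 v=7: → [6,13),[3,10); WM=6
i=2 t=8 v=5: → [6,13),[3,10); WM=6
i=3 t=10 v=9: → [9,16),[6,13); WM=9; [0,7) fires=1
i=4 t=20 v=5: → [18,25),[15,22); WM=9
i=5 t=28 v=3: → [27,34),[24,31); WM=27; [3,10) fires=2 [6,13) fires=3 [9,16) fires=1 [15,22) fires=1 [18,25) fires=1
i=6 t=23 v=3: → [21,28),[18,25); WM=27
i=7 t=13 v=3: DROP (t<27-4); WM=27
i=8 t=36 v=6: → [36,43),[33,40),[30,37); WM=27
i=9 t=40 v=6: → [39,46),[36,43); WM=39; [21,28) fires=1 [24,31) fires=1 [27,34) fires=1 [30,37) fires=1
i=10 t=9 v=2: DROP (t<39-4); WM=39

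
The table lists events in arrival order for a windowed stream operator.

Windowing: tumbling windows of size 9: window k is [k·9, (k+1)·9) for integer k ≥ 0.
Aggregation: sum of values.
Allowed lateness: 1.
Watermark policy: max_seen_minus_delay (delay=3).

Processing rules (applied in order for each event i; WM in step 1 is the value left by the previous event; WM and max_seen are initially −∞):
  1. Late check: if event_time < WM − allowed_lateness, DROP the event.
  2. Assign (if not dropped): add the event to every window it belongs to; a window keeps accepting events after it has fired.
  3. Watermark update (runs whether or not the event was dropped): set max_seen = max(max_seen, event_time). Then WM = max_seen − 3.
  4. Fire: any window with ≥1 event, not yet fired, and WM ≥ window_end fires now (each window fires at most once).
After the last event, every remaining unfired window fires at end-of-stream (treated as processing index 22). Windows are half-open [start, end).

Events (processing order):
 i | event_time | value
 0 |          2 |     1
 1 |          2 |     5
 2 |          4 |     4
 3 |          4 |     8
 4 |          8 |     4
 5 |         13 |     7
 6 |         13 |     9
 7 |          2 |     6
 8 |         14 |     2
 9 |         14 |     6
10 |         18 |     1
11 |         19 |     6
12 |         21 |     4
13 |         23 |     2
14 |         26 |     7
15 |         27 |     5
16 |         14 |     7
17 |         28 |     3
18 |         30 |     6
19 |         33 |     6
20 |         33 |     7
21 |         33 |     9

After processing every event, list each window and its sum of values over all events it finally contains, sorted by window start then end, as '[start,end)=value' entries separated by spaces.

[0,9)=22 [9,18)=24 [18,27)=20 [27,36)=36

i=0 t=2 v=1: → [0,9); WM=-1
i=1 t=2 v=5: → [0,9); WM=-1
i=2 t=4 v=4: → [0,9); WM=1
i=3 t=4 v=8: → [0,9); WM=1
i=4 t=8 v=4: → [0,9); WM=5
i=5 t=13 v=7: → [9,18); WM=10; [0,9) fires=22
i=6 t=13 v=9: → [9,18); WM=10
i=7 t=2 v=6: DROP (t<10-1); WM=10
i=8 t=14 v=2: → [9,18); WM=11
i=9 t=14 v=6: → [9,18); WM=11
i=10 t=18 v=1: → [18,27); WM=15
i=11 t=19 v=6: → [18,27); WM=16
i=12 t=21 v=4: → [18,27); WM=18; [9,18) fires=24
i=13 t=23 v=2: → [18,27); WM=20
i=14 t=26 v=7: → [18,27); WM=23
i=15 t=27 v=5: → [27,36); WM=24
i=16 t=14 v=7: DROP (t<24-1); WM=24
i=17 t=28 v=3: → [27,36); WM=25
i=18 t=30 v=6: → [27,36); WM=27; [18,27) fires=20
i=19 t=33 v=6: → [27,36); WM=30
i=20 t=33 v=7: → [27,36); WM=30
i=21 t=33 v=9: → [27,36); WM=30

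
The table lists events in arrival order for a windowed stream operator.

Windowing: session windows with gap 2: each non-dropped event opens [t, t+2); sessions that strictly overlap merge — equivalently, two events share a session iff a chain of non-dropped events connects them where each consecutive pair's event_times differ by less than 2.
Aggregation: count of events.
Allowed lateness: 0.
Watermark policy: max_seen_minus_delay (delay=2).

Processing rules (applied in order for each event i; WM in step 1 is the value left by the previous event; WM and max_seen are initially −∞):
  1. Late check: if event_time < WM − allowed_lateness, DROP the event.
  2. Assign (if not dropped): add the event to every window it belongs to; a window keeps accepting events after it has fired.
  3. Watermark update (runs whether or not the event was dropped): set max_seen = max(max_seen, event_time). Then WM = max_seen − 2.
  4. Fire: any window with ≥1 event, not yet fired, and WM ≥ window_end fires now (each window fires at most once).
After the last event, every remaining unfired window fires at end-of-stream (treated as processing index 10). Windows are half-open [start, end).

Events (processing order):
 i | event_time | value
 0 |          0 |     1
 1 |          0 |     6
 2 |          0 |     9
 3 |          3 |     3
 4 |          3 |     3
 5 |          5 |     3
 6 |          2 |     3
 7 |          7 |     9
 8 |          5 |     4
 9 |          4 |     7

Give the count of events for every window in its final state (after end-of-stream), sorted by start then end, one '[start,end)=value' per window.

[0,2)=3 [3,5)=2 [5,7)=2 [7,9)=1

i=0 t=0 v=1: → [0,2); WM=-2
i=1 t=0 v=6: → [0,2); WM=-2
i=2 t=0 v=9: → [0,2); WM=-2
i=3 t=3 v=3: → [3,5); WM=1
i=4 t=3 v=3: → [3,5); WM=1
i=5 t=5 v=3: → [5,7); WM=3
i=6 t=2 v=3: DROP (t<3-0); WM=3
i=7 t=7 v=9: → [7,9); WM=5
i=8 t=5 v=4: → [5,7); WM=5
i=9 t=4 v=7: DROP (t<5-0); WM=5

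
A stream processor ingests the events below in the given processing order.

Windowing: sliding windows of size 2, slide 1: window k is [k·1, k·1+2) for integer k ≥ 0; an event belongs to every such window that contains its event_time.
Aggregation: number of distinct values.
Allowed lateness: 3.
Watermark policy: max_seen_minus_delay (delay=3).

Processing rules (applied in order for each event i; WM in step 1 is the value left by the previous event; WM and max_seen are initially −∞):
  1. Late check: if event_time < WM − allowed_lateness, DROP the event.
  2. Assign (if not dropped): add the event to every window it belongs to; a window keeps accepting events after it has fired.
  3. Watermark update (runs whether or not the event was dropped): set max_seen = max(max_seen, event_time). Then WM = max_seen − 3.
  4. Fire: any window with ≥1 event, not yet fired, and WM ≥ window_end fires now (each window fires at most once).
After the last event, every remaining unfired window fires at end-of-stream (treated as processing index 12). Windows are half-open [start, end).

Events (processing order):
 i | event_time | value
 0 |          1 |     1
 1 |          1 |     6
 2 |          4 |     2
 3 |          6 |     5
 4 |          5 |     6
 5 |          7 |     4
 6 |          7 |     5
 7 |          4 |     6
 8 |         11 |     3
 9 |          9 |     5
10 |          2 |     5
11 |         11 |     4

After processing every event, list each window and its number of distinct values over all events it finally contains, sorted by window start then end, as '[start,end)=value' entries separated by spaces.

i=0 t=1 v=1: → [1,3),[0,2); WM=-2
i=1 t=1 v=6: → [1,3),[0,2); WM=-2
i=2 t=4 v=2: → [4,6),[3,5); WM=1
i=3 t=6 v=5: → [6,8),[5,7); WM=3; [0,2) fires=2 [1,3) fires=2
i=4 t=5 v=6: → [5,7),[4,6); WM=3
i=5 t=7 v=4: → [7,9),[6,8); WM=4
i=6 t=7 v=5: → [7,9),[6,8); WM=4
i=7 t=4 v=6: → [4,6),[3,5); WM=4
i=8 t=11 v=3: → [11,13),[10,12); WM=8; [3,5) fires=2 [4,6) fires=2 [5,7) fires=2 [6,8) fires=2
i=9 t=9 v=5: → [9,11),[8,10); WM=8
i=10 t=2 v=5: DROP (t<8-3); WM=8
i=11 t=11 v=4: → [11,13),[10,12); WM=8

[0,2)=2 [1,3)=2 [3,5)=2 [4,6)=2 [5,7)=2 [6,8)=2 [7,9)=2 [8,10)=1 [9,11)=1 [10,12)=2 [11,13)=2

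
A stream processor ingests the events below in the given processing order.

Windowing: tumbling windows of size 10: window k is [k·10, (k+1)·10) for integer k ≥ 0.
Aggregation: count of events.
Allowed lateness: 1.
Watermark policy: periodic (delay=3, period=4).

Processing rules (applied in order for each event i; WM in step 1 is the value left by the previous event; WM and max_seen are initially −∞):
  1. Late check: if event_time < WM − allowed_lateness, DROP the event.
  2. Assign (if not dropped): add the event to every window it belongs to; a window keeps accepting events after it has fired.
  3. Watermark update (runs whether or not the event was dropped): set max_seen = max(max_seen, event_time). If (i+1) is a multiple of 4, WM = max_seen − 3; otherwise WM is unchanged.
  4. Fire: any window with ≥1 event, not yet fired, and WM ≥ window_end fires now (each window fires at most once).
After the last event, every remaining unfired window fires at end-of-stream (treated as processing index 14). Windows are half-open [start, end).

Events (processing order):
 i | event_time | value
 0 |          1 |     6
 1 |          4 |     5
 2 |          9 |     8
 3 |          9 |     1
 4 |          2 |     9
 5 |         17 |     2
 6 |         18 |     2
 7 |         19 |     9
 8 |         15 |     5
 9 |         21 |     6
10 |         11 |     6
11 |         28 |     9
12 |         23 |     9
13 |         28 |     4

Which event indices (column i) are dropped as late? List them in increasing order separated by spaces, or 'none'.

i=0 t=1 v=6: → [0,10); WM=−∞
i=1 t=4 v=5: → [0,10); WM=−∞
i=2 t=9 v=8: → [0,10); WM=−∞
i=3 t=9 v=1: → [0,10); WM=6
i=4 t=2 v=9: DROP (t<6-1); WM=6
i=5 t=17 v=2: → [10,20); WM=6
i=6 t=18 v=2: → [10,20); WM=6
i=7 t=19 v=9: → [10,20); WM=16; [0,10) fires=4
i=8 t=15 v=5: → [10,20); WM=16
i=9 t=21 v=6: → [20,30); WM=16
i=10 t=11 v=6: DROP (t<16-1); WM=16
i=11 t=28 v=9: → [20,30); WM=25; [10,20) fires=4
i=12 t=23 v=9: DROP (t<25-1); WM=25
i=13 t=28 v=4: → [20,30); WM=25

4 10 12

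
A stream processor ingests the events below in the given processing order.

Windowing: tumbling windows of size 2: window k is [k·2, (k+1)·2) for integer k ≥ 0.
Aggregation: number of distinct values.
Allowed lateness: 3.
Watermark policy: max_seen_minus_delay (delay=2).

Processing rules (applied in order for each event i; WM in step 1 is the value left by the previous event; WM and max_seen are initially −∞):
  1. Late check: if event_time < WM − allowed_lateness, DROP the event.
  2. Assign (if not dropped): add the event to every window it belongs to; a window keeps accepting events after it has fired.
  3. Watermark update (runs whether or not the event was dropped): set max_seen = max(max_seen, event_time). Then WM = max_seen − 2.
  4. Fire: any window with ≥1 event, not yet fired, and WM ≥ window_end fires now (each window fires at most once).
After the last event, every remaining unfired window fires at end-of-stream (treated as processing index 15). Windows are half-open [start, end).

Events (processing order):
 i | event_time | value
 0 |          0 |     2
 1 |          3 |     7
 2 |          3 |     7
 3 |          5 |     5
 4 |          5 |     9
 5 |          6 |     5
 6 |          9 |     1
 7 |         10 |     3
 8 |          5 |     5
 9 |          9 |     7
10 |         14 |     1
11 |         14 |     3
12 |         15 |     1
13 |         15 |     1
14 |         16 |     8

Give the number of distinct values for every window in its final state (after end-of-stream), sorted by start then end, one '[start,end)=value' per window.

i=0 t=0 v=2: → [0,2); WM=-2
i=1 t=3 v=7: → [2,4); WM=1
i=2 t=3 v=7: → [2,4); WM=1
i=3 t=5 v=5: → [4,6); WM=3; [0,2) fires=1
i=4 t=5 v=9: → [4,6); WM=3
i=5 t=6 v=5: → [6,8); WM=4; [2,4) fires=1
i=6 t=9 v=1: → [8,10); WM=7; [4,6) fires=2
i=7 t=10 v=3: → [10,12); WM=8; [6,8) fires=1
i=8 t=5 v=5: → [4,6); WM=8
i=9 t=9 v=7: → [8,10); WM=8
i=10 t=14 v=1: → [14,16); WM=12; [8,10) fires=2 [10,12) fires=1
i=11 t=14 v=3: → [14,16); WM=12
i=12 t=15 v=1: → [14,16); WM=13
i=13 t=15 v=1: → [14,16); WM=13
i=14 t=16 v=8: → [16,18); WM=14

[0,2)=1 [2,4)=1 [4,6)=2 [6,8)=1 [8,10)=2 [10,12)=1 [14,16)=2 [16,18)=1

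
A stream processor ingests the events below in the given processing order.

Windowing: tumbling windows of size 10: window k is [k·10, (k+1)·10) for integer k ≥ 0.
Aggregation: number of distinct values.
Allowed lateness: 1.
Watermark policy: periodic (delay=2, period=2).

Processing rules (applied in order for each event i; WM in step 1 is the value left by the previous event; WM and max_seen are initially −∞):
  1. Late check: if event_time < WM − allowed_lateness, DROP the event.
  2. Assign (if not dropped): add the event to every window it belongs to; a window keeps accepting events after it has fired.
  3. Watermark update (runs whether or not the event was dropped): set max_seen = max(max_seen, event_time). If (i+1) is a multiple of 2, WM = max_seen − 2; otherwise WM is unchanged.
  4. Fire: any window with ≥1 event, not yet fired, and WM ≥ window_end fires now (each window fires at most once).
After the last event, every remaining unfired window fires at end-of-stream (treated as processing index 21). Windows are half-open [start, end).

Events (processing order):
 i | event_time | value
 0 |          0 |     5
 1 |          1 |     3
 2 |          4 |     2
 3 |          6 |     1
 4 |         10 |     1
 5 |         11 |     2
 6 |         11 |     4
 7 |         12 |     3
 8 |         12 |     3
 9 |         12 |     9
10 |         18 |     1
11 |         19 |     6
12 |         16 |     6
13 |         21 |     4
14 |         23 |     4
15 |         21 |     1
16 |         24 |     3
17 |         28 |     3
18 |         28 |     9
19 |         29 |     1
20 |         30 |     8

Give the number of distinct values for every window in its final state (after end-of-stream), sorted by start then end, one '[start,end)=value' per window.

[0,10)=4 [10,20)=6 [20,30)=4 [30,40)=1

i=0 t=0 v=5: → [0,10); WM=−∞
i=1 t=1 v=3: → [0,10); WM=-1
i=2 t=4 v=2: → [0,10); WM=-1
i=3 t=6 v=1: → [0,10); WM=4
i=4 t=10 v=1: → [10,20); WM=4
i=5 t=11 v=2: → [10,20); WM=9
i=6 t=11 v=4: → [10,20); WM=9
i=7 t=12 v=3: → [10,20); WM=10; [0,10) fires=4
i=8 t=12 v=3: → [10,20); WM=10
i=9 t=12 v=9: → [10,20); WM=10
i=10 t=18 v=1: → [10,20); WM=10
i=11 t=19 v=6: → [10,20); WM=17
i=12 t=16 v=6: → [10,20); WM=17
i=13 t=21 v=4: → [20,30); WM=19
i=14 t=23 v=4: → [20,30); WM=19
i=15 t=21 v=1: → [20,30); WM=21; [10,20) fires=6
i=16 t=24 v=3: → [20,30); WM=21
i=17 t=28 v=3: → [20,30); WM=26
i=18 t=28 v=9: → [20,30); WM=26
i=19 t=29 v=1: → [20,30); WM=27
i=20 t=30 v=8: → [30,40); WM=27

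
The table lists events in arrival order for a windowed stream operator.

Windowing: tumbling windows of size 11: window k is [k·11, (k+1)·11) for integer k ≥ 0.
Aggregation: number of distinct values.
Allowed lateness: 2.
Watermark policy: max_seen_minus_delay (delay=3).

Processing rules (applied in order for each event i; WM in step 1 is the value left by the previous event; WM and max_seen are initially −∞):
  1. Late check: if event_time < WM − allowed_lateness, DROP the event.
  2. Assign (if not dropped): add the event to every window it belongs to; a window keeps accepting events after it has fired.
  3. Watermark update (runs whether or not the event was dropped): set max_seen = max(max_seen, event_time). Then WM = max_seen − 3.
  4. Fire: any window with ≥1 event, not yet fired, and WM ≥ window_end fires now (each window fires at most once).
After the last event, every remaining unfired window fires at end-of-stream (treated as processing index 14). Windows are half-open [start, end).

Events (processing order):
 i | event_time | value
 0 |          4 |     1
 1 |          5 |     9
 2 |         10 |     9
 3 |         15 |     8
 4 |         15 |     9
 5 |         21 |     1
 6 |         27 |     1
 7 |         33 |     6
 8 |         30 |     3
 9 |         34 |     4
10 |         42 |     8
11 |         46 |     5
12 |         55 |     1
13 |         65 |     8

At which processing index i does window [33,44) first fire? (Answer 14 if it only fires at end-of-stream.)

12

i=0 t=4 v=1: → [0,11); WM=1
i=1 t=5 v=9: → [0,11); WM=2
i=2 t=10 v=9: → [0,11); WM=7
i=3 t=15 v=8: → [11,22); WM=12; [0,11) fires=2
i=4 t=15 v=9: → [11,22); WM=12
i=5 t=21 v=1: → [11,22); WM=18
i=6 t=27 v=1: → [22,33); WM=24; [11,22) fires=3
i=7 t=33 v=6: → [33,44); WM=30
i=8 t=30 v=3: → [22,33); WM=30
i=9 t=34 v=4: → [33,44); WM=31
i=10 t=42 v=8: → [33,44); WM=39; [22,33) fires=2
i=11 t=46 v=5: → [44,55); WM=43
i=12 t=55 v=1: → [55,66); WM=52; [33,44) fires=3
i=13 t=65 v=8: → [55,66); WM=62; [44,55) fires=1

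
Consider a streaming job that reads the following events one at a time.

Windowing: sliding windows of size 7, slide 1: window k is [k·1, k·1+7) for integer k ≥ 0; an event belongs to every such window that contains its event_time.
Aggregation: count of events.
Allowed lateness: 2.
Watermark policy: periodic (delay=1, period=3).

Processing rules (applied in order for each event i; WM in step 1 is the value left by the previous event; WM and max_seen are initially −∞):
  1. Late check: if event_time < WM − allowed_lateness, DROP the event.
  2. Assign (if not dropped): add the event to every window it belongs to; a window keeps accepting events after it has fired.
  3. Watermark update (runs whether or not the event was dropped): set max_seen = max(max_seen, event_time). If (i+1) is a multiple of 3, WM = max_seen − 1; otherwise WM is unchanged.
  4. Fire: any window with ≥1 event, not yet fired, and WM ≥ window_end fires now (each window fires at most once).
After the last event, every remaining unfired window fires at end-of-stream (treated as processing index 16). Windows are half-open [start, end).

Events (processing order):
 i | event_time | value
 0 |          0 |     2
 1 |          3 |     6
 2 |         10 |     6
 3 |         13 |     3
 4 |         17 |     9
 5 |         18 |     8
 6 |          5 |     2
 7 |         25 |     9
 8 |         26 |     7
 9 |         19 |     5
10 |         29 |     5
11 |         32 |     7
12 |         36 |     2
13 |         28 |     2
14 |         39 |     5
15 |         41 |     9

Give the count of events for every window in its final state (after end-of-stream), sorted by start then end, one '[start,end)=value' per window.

[0,7)=2 [1,8)=1 [2,9)=1 [3,10)=1 [4,11)=1 [5,12)=1 [6,13)=1 [7,14)=2 [8,15)=2 [9,16)=2 [10,17)=2 [11,18)=2 [12,19)=3 [13,20)=3 [14,21)=2 [15,22)=2 [16,23)=2 [17,24)=2 [18,25)=1 [19,26)=1 [20,27)=2 [21,28)=2 [22,29)=2 [23,30)=3 [24,31)=3 [25,32)=3 [26,33)=3 [27,34)=2 [28,35)=2 [29,36)=2 [30,37)=2 [31,38)=2 [32,39)=2 [33,40)=2 [34,41)=2 [35,42)=3 [36,43)=3 [37,44)=2 [38,45)=2 [39,46)=2 [40,47)=1 [41,48)=1

i=0 t=0 v=2: → [0,7); WM=−∞
i=1 t=3 v=6: → [3,10),[2,9),[1,8),[0,7); WM=−∞
i=2 t=10 v=6: → [10,17),[9,16),[8,15),[7,14),[6,13),[5,12),[4,11); WM=9; [0,7) fires=2 [1,8) fires=1 [2,9) fires=1
i=3 t=13 v=3: → [13,20),[12,19),[11,18),[10,17),[9,16),[8,15),[7,14); WM=9
i=4 t=17 v=9: → [17,24),[16,23),[15,22),[14,21),[13,20),[12,19),[11,18); WM=9
i=5 t=18 v=8: → [18,25),[17,24),[16,23),[15,22),[14,21),[13,20),[12,19); WM=17; [3,10) fires=1 [4,11) fires=1 [5,12) fires=1 [6,13) fires=1 [7,14) fires=2 [8,15) fires=2 [9,16) fires=2 [10,17) fires=2
i=6 t=5 v=2: DROP (t<17-2); WM=17
i=7 t=25 v=9: → [25,32),[24,31),[23,30),[22,29),[21,28),[20,27),[19,26); WM=17
i=8 t=26 v=7: → [26,33),[25,32),[24,31),[23,30),[22,29),[21,28),[20,27); WM=25; [11,18) fires=2 [12,19) fires=3 [13,20) fires=3 [14,21) fires=2 [15,22) fires=2 [16,23) fires=2 [17,24) fires=2 [18,25) fires=1
i=9 t=19 v=5: DROP (t<25-2); WM=25
i=10 t=29 v=5: → [29,36),[28,35),[27,34),[26,33),[25,32),[24,31),[23,30); WM=25
i=11 t=32 v=7: → [32,39),[31,38),[30,37),[29,36),[28,35),[27,34),[26,33); WM=31; [19,26) fires=1 [20,27) fires=2 [21,28) fires=2 [22,29) fires=2 [23,30) fires=3 [24,31) fires=3
i=12 t=36 v=2: → [36,43),[35,42),[34,41),[33,40),[32,39),[31,38),[30,37); WM=31
i=13 t=28 v=2: DROP (t<31-2); WM=31
i=14 t=39 v=5: → [39,46),[38,45),[37,44),[36,43),[35,42),[34,41),[33,40); WM=38; [25,32) fires=3 [26,33) fires=3 [27,34) fires=2 [28,35) fires=2 [29,36) fires=2 [30,37) fires=2 [31,38) fires=2
i=15 t=41 v=9: → [41,48),[40,47),[39,46),[38,45),[37,44),[36,43),[35,42); WM=38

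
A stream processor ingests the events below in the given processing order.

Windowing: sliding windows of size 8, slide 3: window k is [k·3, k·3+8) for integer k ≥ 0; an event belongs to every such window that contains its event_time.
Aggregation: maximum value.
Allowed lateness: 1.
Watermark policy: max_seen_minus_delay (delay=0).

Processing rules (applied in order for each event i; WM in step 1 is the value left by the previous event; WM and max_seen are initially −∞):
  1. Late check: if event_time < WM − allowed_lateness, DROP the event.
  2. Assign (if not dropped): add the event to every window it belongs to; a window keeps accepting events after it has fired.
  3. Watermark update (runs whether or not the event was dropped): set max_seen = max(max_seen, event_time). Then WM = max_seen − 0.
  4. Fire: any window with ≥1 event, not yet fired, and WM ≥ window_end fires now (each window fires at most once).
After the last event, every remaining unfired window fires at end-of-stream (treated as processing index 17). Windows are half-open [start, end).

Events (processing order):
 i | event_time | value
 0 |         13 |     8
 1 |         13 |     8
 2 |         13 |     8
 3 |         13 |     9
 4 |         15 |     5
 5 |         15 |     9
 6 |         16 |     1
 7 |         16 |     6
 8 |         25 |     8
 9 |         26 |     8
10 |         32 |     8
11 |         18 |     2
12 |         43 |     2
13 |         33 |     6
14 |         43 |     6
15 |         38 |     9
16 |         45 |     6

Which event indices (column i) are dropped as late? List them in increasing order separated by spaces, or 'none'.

i=0 t=13 v=8: → [12,20),[9,17),[6,14); WM=13
i=1 t=13 v=8: → [12,20),[9,17),[6,14); WM=13
i=2 t=13 v=8: → [12,20),[9,17),[6,14); WM=13
i=3 t=13 v=9: → [12,20),[9,17),[6,14); WM=13
i=4 t=15 v=5: → [15,23),[12,20),[9,17); WM=15; [6,14) fires=9
i=5 t=15 v=9: → [15,23),[12,20),[9,17); WM=15
i=6 t=16 v=1: → [15,23),[12,20),[9,17); WM=16
i=7 t=16 v=6: → [15,23),[12,20),[9,17); WM=16
i=8 t=25 v=8: → [24,32),[21,29),[18,26); WM=25; [9,17) fires=9 [12,20) fires=9 [15,23) fires=9
i=9 t=26 v=8: → [24,32),[21,29); WM=26; [18,26) fires=8
i=10 t=32 v=8: → [30,38),[27,35); WM=32; [21,29) fires=8 [24,32) fires=8
i=11 t=18 v=2: DROP (t<32-1); WM=32
i=12 t=43 v=2: → [42,50),[39,47),[36,44); WM=43; [27,35) fires=8 [30,38) fires=8
i=13 t=33 v=6: DROP (t<43-1); WM=43
i=14 t=43 v=6: → [42,50),[39,47),[36,44); WM=43
i=15 t=38 v=9: DROP (t<43-1); WM=43
i=16 t=45 v=6: → [45,53),[42,50),[39,47); WM=45; [36,44) fires=6

11 13 15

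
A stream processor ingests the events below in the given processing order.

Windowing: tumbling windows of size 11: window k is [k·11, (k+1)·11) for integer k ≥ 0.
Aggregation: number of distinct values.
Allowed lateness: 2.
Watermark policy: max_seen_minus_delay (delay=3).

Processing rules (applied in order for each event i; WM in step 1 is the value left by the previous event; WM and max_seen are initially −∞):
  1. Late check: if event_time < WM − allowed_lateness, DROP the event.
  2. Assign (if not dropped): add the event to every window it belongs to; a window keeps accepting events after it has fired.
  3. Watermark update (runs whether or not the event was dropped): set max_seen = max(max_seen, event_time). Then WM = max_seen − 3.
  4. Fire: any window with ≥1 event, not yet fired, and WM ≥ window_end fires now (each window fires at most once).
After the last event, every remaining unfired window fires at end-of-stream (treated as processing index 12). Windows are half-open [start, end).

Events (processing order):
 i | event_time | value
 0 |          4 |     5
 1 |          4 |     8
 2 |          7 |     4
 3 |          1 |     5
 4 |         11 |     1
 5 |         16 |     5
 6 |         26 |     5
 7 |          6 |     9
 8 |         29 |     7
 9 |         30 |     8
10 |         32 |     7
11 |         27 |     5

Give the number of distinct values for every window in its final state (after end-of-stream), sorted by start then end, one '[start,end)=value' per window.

i=0 t=4 v=5: → [0,11); WM=1
i=1 t=4 v=8: → [0,11); WM=1
i=2 t=7 v=4: → [0,11); WM=4
i=3 t=1 v=5: DROP (t<4-2); WM=4
i=4 t=11 v=1: → [11,22); WM=8
i=5 t=16 v=5: → [11,22); WM=13; [0,11) fires=3
i=6 t=26 v=5: → [22,33); WM=23; [11,22) fires=2
i=7 t=6 v=9: DROP (t<23-2); WM=23
i=8 t=29 v=7: → [22,33); WM=26
i=9 t=30 v=8: → [22,33); WM=27
i=10 t=32 v=7: → [22,33); WM=29
i=11 t=27 v=5: → [22,33); WM=29

[0,11)=3 [11,22)=2 [22,33)=3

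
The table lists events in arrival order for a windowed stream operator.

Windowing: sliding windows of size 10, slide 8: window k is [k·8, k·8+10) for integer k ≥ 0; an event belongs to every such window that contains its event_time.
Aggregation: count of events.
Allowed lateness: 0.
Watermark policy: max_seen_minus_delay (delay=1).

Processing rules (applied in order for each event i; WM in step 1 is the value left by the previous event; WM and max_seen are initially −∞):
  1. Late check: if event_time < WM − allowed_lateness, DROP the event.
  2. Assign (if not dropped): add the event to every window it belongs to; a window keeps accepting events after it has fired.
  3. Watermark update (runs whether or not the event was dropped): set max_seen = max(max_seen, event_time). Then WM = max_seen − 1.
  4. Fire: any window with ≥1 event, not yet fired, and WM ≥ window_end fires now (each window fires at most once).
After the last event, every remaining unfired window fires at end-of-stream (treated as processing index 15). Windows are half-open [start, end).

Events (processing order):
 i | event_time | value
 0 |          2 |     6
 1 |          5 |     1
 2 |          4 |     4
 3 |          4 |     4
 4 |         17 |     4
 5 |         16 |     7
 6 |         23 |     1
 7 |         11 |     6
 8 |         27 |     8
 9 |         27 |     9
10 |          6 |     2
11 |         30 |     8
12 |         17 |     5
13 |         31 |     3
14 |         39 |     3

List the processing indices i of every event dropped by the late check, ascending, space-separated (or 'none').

i=0 t=2 v=6: → [0,10); WM=1
i=1 t=5 v=1: → [0,10); WM=4
i=2 t=4 v=4: → [0,10); WM=4
i=3 t=4 v=4: → [0,10); WM=4
i=4 t=17 v=4: → [16,26),[8,18); WM=16; [0,10) fires=4
i=5 t=16 v=7: → [16,26),[8,18); WM=16
i=6 t=23 v=1: → [16,26); WM=22; [8,18) fires=2
i=7 t=11 v=6: DROP (t<22-0); WM=22
i=8 t=27 v=8: → [24,34); WM=26; [16,26) fires=3
i=9 t=27 v=9: → [24,34); WM=26
i=10 t=6 v=2: DROP (t<26-0); WM=26
i=11 t=30 v=8: → [24,34); WM=29
i=12 t=17 v=5: DROP (t<29-0); WM=29
i=13 t=31 v=3: → [24,34); WM=30
i=14 t=39 v=3: → [32,42); WM=38; [24,34) fires=4

7 10 12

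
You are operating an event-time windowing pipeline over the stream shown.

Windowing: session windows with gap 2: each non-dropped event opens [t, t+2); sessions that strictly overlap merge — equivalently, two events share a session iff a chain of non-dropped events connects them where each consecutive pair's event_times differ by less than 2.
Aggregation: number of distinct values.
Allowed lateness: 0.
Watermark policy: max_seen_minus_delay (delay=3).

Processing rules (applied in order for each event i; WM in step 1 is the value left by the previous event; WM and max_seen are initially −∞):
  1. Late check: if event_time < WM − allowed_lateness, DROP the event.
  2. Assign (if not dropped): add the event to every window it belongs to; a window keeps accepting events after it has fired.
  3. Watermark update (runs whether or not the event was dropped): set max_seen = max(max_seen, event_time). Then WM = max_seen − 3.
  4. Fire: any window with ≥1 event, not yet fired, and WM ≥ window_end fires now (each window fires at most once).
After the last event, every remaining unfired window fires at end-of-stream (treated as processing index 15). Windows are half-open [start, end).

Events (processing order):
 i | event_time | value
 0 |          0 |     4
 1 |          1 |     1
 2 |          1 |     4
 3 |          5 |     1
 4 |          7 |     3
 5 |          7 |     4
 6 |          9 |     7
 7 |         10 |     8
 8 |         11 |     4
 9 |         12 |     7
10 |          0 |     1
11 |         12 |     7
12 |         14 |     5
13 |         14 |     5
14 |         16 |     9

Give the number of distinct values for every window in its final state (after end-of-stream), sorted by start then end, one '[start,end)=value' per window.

[0,3)=2 [5,7)=1 [7,9)=2 [9,14)=3 [14,16)=1 [16,18)=1

i=0 t=0 v=4: → [0,2); WM=-3
i=1 t=1 v=1: → [0,3); WM=-2
i=2 t=1 v=4: → [0,3); WM=-2
i=3 t=5 v=1: → [5,7); WM=2
i=4 t=7 v=3: → [7,9); WM=4
i=5 t=7 v=4: → [7,9); WM=4
i=6 t=9 v=7: → [9,11); WM=6
i=7 t=10 v=8: → [9,12); WM=7
i=8 t=11 v=4: → [9,13); WM=8
i=9 t=12 v=7: → [9,14); WM=9
i=10 t=0 v=1: DROP (t<9-0); WM=9
i=11 t=12 v=7: → [9,14); WM=9
i=12 t=14 v=5: → [14,16); WM=11
i=13 t=14 v=5: → [14,16); WM=11
i=14 t=16 v=9: → [16,18); WM=13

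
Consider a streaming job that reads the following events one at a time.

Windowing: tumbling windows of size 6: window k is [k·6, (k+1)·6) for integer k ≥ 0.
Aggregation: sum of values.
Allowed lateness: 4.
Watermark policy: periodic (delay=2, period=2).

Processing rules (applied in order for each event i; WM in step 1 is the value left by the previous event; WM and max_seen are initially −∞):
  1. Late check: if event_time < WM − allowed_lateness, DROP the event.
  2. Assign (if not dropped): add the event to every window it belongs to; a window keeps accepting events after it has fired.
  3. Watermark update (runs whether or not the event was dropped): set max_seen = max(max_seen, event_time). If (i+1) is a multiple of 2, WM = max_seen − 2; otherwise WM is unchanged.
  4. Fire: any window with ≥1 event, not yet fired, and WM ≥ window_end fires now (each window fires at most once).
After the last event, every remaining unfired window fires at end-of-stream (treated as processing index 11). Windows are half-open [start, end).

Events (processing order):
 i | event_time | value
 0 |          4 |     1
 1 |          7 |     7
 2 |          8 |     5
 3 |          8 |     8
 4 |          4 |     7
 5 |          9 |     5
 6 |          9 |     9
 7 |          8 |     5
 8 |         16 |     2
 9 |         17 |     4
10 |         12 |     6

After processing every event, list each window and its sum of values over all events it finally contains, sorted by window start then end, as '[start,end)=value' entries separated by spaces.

i=0 t=4 v=1: → [0,6); WM=−∞
i=1 t=7 v=7: → [6,12); WM=5
i=2 t=8 v=5: → [6,12); WM=5
i=3 t=8 v=8: → [6,12); WM=6; [0,6) fires=1
i=4 t=4 v=7: → [0,6); WM=6
i=5 t=9 v=5: → [6,12); WM=7
i=6 t=9 v=9: → [6,12); WM=7
i=7 t=8 v=5: → [6,12); WM=7
i=8 t=16 v=2: → [12,18); WM=7
i=9 t=17 v=4: → [12,18); WM=15; [6,12) fires=39
i=10 t=12 v=6: → [12,18); WM=15

[0,6)=8 [6,12)=39 [12,18)=12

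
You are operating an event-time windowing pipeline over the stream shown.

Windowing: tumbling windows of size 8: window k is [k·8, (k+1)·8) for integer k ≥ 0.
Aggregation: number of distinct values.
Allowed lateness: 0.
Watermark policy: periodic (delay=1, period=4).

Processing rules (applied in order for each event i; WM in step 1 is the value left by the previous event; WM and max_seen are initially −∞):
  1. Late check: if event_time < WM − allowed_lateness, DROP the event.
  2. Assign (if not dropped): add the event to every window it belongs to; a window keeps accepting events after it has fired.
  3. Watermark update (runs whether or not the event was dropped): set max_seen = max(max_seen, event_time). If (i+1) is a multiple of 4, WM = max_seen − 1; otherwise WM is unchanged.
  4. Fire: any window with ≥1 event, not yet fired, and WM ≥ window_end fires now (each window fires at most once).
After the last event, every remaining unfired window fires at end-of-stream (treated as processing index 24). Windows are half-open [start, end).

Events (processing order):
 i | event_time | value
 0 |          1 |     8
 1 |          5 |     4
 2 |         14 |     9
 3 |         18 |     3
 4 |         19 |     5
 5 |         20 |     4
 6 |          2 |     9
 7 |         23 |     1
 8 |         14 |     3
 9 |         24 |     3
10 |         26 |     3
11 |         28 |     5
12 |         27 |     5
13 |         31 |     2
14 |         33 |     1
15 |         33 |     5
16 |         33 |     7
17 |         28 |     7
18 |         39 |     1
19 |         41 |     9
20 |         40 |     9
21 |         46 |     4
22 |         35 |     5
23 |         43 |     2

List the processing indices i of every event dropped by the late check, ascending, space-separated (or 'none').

6 8 17 22

i=0 t=1 v=8: → [0,8); WM=−∞
i=1 t=5 v=4: → [0,8); WM=−∞
i=2 t=14 v=9: → [8,16); WM=−∞
i=3 t=18 v=3: → [16,24); WM=17; [0,8) fires=2 [8,16) fires=1
i=4 t=19 v=5: → [16,24); WM=17
i=5 t=20 v=4: → [16,24); WM=17
i=6 t=2 v=9: DROP (t<17-0); WM=17
i=7 t=23 v=1: → [16,24); WM=22
i=8 t=14 v=3: DROP (t<22-0); WM=22
i=9 t=24 v=3: → [24,32); WM=22
i=10 t=26 v=3: → [24,32); WM=22
i=11 t=28 v=5: → [24,32); WM=27; [16,24) fires=4
i=12 t=27 v=5: → [24,32); WM=27
i=13 t=31 v=2: → [24,32); WM=27
i=14 t=33 v=1: → [32,40); WM=27
i=15 t=33 v=5: → [32,40); WM=32; [24,32) fires=3
i=16 t=33 v=7: → [32,40); WM=32
i=17 t=28 v=7: DROP (t<32-0); WM=32
i=18 t=39 v=1: → [32,40); WM=32
i=19 t=41 v=9: → [40,48); WM=40; [32,40) fires=3
i=20 t=40 v=9: → [40,48); WM=40
i=21 t=46 v=4: → [40,48); WM=40
i=22 t=35 v=5: DROP (t<40-0); WM=40
i=23 t=43 v=2: → [40,48); WM=45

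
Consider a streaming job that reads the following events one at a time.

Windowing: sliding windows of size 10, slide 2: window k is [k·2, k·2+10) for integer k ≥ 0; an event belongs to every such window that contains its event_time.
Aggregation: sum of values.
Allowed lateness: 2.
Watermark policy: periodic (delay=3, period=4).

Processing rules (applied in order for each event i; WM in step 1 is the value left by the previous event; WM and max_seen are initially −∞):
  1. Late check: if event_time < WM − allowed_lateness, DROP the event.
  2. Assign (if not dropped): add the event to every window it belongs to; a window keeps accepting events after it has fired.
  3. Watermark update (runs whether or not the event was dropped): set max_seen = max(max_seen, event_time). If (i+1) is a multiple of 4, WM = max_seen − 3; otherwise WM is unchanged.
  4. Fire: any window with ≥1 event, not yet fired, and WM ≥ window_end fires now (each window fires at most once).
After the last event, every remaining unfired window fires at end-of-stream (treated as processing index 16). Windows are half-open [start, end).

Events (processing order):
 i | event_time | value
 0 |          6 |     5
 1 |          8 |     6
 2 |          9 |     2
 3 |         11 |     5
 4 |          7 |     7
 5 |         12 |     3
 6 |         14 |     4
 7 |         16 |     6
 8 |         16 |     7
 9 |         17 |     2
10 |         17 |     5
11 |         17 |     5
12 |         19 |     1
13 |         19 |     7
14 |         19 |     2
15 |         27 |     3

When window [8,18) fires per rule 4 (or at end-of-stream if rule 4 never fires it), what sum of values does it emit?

45

i=0 t=6 v=5: → [6,16),[4,14),[2,12),[0,10); WM=−∞
i=1 t=8 v=6: → [8,18),[6,16),[4,14),[2,12),[0,10); WM=−∞
i=2 t=9 v=2: → [8,18),[6,16),[4,14),[2,12),[0,10); WM=−∞
i=3 t=11 v=5: → [10,20),[8,18),[6,16),[4,14),[2,12); WM=8
i=4 t=7 v=7: → [6,16),[4,14),[2,12),[0,10); WM=8
i=5 t=12 v=3: → [12,22),[10,20),[8,18),[6,16),[4,14); WM=8
i=6 t=14 v=4: → [14,24),[12,22),[10,20),[8,18),[6,16); WM=8
i=7 t=16 v=6: → [16,26),[14,24),[12,22),[10,20),[8,18); WM=13; [0,10) fires=20 [2,12) fires=25
i=8 t=16 v=7: → [16,26),[14,24),[12,22),[10,20),[8,18); WM=13
i=9 t=17 v=2: → [16,26),[14,24),[12,22),[10,20),[8,18); WM=13
i=10 t=17 v=5: → [16,26),[14,24),[12,22),[10,20),[8,18); WM=13
i=11 t=17 v=5: → [16,26),[14,24),[12,22),[10,20),[8,18); WM=14; [4,14) fires=28
i=12 t=19 v=1: → [18,28),[16,26),[14,24),[12,22),[10,20); WM=14
i=13 t=19 v=7: → [18,28),[16,26),[14,24),[12,22),[10,20); WM=14
i=14 t=19 v=2: → [18,28),[16,26),[14,24),[12,22),[10,20); WM=14
i=15 t=27 v=3: → [26,36),[24,34),[22,32),[20,30),[18,28); WM=24; [6,16) fires=32 [8,18) fires=45 [10,20) fires=47 [12,22) fires=42 [14,24) fires=39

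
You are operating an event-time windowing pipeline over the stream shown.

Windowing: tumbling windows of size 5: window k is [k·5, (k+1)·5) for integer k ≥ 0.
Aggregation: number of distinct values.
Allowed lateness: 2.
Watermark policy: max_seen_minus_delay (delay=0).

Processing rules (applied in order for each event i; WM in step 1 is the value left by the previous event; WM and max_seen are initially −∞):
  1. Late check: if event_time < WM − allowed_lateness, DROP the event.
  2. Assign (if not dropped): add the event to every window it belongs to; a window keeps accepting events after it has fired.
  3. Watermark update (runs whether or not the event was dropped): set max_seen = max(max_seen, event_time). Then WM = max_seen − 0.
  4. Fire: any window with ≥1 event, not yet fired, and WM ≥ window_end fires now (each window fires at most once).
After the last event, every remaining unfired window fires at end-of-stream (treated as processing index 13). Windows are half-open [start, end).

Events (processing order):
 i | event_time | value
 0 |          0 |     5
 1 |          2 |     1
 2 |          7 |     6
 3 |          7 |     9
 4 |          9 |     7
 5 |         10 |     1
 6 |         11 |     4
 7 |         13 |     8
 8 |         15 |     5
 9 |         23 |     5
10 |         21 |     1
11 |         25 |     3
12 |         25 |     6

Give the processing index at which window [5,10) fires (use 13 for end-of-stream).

i=0 t=0 v=5: → [0,5); WM=0
i=1 t=2 v=1: → [0,5); WM=2
i=2 t=7 v=6: → [5,10); WM=7; [0,5) fires=2
i=3 t=7 v=9: → [5,10); WM=7
i=4 t=9 v=7: → [5,10); WM=9
i=5 t=10 v=1: → [10,15); WM=10; [5,10) fires=3
i=6 t=11 v=4: → [10,15); WM=11
i=7 t=13 v=8: → [10,15); WM=13
i=8 t=15 v=5: → [15,20); WM=15; [10,15) fires=3
i=9 t=23 v=5: → [20,25); WM=23; [15,20) fires=1
i=10 t=21 v=1: → [20,25); WM=23
i=11 t=25 v=3: → [25,30); WM=25; [20,25) fires=2
i=12 t=25 v=6: → [25,30); WM=25

5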